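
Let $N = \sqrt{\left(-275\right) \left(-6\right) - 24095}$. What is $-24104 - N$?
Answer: $-24104 - 67 i \sqrt{5} \approx -24104.0 - 149.82 i$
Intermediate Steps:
$N = 67 i \sqrt{5}$ ($N = \sqrt{1650 - 24095} = \sqrt{-22445} = 67 i \sqrt{5} \approx 149.82 i$)
$-24104 - N = -24104 - 67 i \sqrt{5}$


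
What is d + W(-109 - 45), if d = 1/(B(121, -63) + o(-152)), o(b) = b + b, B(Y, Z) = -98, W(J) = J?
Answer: -61909/402 ≈ -154.00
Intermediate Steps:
o(b) = 2*b
d = -1/402 (d = 1/(-98 + 2*(-152)) = 1/(-98 - 304) = 1/(-402) = -1/402 ≈ -0.0024876)
d + W(-109 - 45) = -1/402 + (-109 - 45) = -1/402 - 154 = -61909/402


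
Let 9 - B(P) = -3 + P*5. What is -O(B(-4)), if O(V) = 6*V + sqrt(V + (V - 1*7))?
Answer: -192 - sqrt(57) ≈ -199.55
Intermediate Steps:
B(P) = 12 - 5*P (B(P) = 9 - (-3 + P*5) = 9 - (-3 + 5*P) = 9 + (3 - 5*P) = 12 - 5*P)
O(V) = sqrt(-7 + 2*V) + 6*V (O(V) = 6*V + sqrt(V + (V - 7)) = 6*V + sqrt(V + (-7 + V)) = 6*V + sqrt(-7 + 2*V) = sqrt(-7 + 2*V) + 6*V)
-O(B(-4)) = -(sqrt(-7 + 2*(12 - 5*(-4))) + 6*(12 - 5*(-4))) = -(sqrt(-7 + 2*(12 + 20)) + 6*(12 + 20)) = -(sqrt(-7 + 2*32) + 6*32) = -(sqrt(-7 + 64) + 192) = -(sqrt(57) + 192) = -(192 + sqrt(57)) = -192 - sqrt(57)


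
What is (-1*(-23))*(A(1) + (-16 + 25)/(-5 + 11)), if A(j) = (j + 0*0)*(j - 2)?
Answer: 23/2 ≈ 11.500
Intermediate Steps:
A(j) = j*(-2 + j) (A(j) = (j + 0)*(-2 + j) = j*(-2 + j))
(-1*(-23))*(A(1) + (-16 + 25)/(-5 + 11)) = (-1*(-23))*(1*(-2 + 1) + (-16 + 25)/(-5 + 11)) = 23*(1*(-1) + 9/6) = 23*(-1 + 9*(⅙)) = 23*(-1 + 3/2) = 23*(½) = 23/2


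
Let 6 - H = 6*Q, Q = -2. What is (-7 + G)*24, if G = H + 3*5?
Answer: 624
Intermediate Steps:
H = 18 (H = 6 - 6*(-2) = 6 - 1*(-12) = 6 + 12 = 18)
G = 33 (G = 18 + 3*5 = 18 + 15 = 33)
(-7 + G)*24 = (-7 + 33)*24 = 26*24 = 624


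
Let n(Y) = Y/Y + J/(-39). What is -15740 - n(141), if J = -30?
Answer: -204643/13 ≈ -15742.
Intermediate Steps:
n(Y) = 23/13 (n(Y) = Y/Y - 30/(-39) = 1 - 30*(-1/39) = 1 + 10/13 = 23/13)
-15740 - n(141) = -15740 - 1*23/13 = -15740 - 23/13 = -204643/13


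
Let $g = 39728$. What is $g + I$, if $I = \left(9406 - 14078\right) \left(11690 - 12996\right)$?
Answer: $6141360$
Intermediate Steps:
$I = 6101632$ ($I = \left(-4672\right) \left(-1306\right) = 6101632$)
$g + I = 39728 + 6101632 = 6141360$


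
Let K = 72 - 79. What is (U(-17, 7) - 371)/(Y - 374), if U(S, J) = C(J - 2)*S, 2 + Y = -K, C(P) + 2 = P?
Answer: 422/369 ≈ 1.1436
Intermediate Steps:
K = -7
C(P) = -2 + P
Y = 5 (Y = -2 - 1*(-7) = -2 + 7 = 5)
U(S, J) = S*(-4 + J) (U(S, J) = (-2 + (J - 2))*S = (-2 + (-2 + J))*S = (-4 + J)*S = S*(-4 + J))
(U(-17, 7) - 371)/(Y - 374) = (-17*(-4 + 7) - 371)/(5 - 374) = (-17*3 - 371)/(-369) = (-51 - 371)*(-1/369) = -422*(-1/369) = 422/369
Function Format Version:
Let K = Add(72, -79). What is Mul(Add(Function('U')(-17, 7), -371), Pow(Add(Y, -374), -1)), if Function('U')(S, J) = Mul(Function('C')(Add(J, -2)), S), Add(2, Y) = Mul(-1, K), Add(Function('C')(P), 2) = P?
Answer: Rational(422, 369) ≈ 1.1436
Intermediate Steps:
K = -7
Function('C')(P) = Add(-2, P)
Y = 5 (Y = Add(-2, Mul(-1, -7)) = Add(-2, 7) = 5)
Function('U')(S, J) = Mul(S, Add(-4, J)) (Function('U')(S, J) = Mul(Add(-2, Add(J, -2)), S) = Mul(Add(-2, Add(-2, J)), S) = Mul(Add(-4, J), S) = Mul(S, Add(-4, J)))
Mul(Add(Function('U')(-17, 7), -371), Pow(Add(Y, -374), -1)) = Mul(Add(Mul(-17, Add(-4, 7)), -371), Pow(Add(5, -374), -1)) = Mul(Add(Mul(-17, 3), -371), Pow(-369, -1)) = Mul(Add(-51, -371), Rational(-1, 369)) = Mul(-422, Rational(-1, 369)) = Rational(422, 369)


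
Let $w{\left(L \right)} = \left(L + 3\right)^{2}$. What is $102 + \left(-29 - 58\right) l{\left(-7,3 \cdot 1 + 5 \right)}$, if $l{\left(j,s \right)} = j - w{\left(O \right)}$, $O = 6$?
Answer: $7758$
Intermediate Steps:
$w{\left(L \right)} = \left(3 + L\right)^{2}$
$l{\left(j,s \right)} = -81 + j$ ($l{\left(j,s \right)} = j - \left(3 + 6\right)^{2} = j - 9^{2} = j - 81 = -81 + j$)
$102 + \left(-29 - 58\right) l{\left(-7,3 \cdot 1 + 5 \right)} = 102 + \left(-29 - 58\right) \left(-81 - 7\right) = 102 + \left(-29 - 58\right) \left(-88\right) = 102 - -7656 = 102 + 7656 = 7758$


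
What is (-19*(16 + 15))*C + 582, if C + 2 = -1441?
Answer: 850509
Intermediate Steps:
C = -1443 (C = -2 - 1441 = -1443)
(-19*(16 + 15))*C + 582 = -19*(16 + 15)*(-1443) + 582 = -19*31*(-1443) + 582 = -589*(-1443) + 582 = 849927 + 582 = 850509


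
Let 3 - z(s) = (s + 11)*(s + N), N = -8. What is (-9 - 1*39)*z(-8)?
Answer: -2448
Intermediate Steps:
z(s) = 3 - (-8 + s)*(11 + s) (z(s) = 3 - (s + 11)*(s - 8) = 3 - (11 + s)*(-8 + s) = 3 - (-8 + s)*(11 + s))
(-9 - 1*39)*z(-8) = (-9 - 1*39)*(91 - 1*(-8)² - 3*(-8)) = (-9 - 39)*(91 - 1*64 + 24) = -48*(91 - 64 + 24) = -48*51 = -2448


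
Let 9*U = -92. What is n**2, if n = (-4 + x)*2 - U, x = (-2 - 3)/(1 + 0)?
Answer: 4900/81 ≈ 60.494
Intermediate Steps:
x = -5 (x = -5/1 = -5*1 = -5)
U = -92/9 (U = (1/9)*(-92) = -92/9 ≈ -10.222)
n = -70/9 (n = (-4 - 5)*2 - 1*(-92/9) = -9*2 + 92/9 = -18 + 92/9 = -70/9 ≈ -7.7778)
n**2 = (-70/9)**2 = 4900/81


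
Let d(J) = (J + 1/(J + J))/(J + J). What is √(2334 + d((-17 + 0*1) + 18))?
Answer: √9339/2 ≈ 48.319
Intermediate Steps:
d(J) = (J + 1/(2*J))/(2*J) (d(J) = (J + 1/(2*J))/((2*J)) = (J + 1/(2*J))*(1/(2*J)) = (J + 1/(2*J))/(2*J))
√(2334 + d((-17 + 0*1) + 18)) = √(2334 + (½ + 1/(4*((-17 + 0*1) + 18)²))) = √(2334 + (½ + 1/(4*((-17 + 0) + 18)²))) = √(2334 + (½ + 1/(4*(-17 + 18)²))) = √(2334 + (½ + (¼)/1²)) = √(2334 + (½ + (¼)*1)) = √(2334 + (½ + ¼)) = √(2334 + ¾) = √(9339/4) = √9339/2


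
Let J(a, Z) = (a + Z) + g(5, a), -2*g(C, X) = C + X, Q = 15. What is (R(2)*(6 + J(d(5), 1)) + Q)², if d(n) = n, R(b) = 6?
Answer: 3249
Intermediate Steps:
g(C, X) = -C/2 - X/2 (g(C, X) = -(C + X)/2 = -C/2 - X/2)
J(a, Z) = -5/2 + Z + a/2 (J(a, Z) = (a + Z) + (-½*5 - a/2) = (Z + a) + (-5/2 - a/2) = -5/2 + Z + a/2)
(R(2)*(6 + J(d(5), 1)) + Q)² = (6*(6 + (-5/2 + 1 + (½)*5)) + 15)² = (6*(6 + (-5/2 + 1 + 5/2)) + 15)² = (6*(6 + 1) + 15)² = (6*7 + 15)² = (42 + 15)² = 57² = 3249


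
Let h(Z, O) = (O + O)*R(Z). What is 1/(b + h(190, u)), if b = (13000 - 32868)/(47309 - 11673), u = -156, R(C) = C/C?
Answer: -8909/2784575 ≈ -0.0031994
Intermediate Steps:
R(C) = 1
h(Z, O) = 2*O (h(Z, O) = (O + O)*1 = (2*O)*1 = 2*O)
b = -4967/8909 (b = -19868/35636 = -19868*1/35636 = -4967/8909 ≈ -0.55753)
1/(b + h(190, u)) = 1/(-4967/8909 + 2*(-156)) = 1/(-4967/8909 - 312) = 1/(-2784575/8909) = -8909/2784575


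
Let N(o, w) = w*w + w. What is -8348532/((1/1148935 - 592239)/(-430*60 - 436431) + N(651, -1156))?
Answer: -1108420764265435005/177269806980351941 ≈ -6.2527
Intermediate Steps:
N(o, w) = w + w² (N(o, w) = w² + w = w + w²)
-8348532/((1/1148935 - 592239)/(-430*60 - 436431) + N(651, -1156)) = -8348532/((1/1148935 - 592239)/(-430*60 - 436431) - 1156*(1 - 1156)) = -8348532/((1/1148935 - 592239)/(-25800 - 436431) - 1156*(-1155)) = -8348532/(-680444115464/1148935/(-462231) + 1335180) = -8348532/(-680444115464/1148935*(-1/462231) + 1335180) = -8348532/(680444115464/531073373985 + 1335180) = -8348532/709079227921407764/531073373985 = -8348532*531073373985/709079227921407764 = -1108420764265435005/177269806980351941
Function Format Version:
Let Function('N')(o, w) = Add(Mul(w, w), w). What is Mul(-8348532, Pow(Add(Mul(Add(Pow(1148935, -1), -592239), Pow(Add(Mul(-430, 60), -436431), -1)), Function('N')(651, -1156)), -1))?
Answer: Rational(-1108420764265435005, 177269806980351941) ≈ -6.2527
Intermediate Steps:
Function('N')(o, w) = Add(w, Pow(w, 2)) (Function('N')(o, w) = Add(Pow(w, 2), w) = Add(w, Pow(w, 2)))
Mul(-8348532, Pow(Add(Mul(Add(Pow(1148935, -1), -592239), Pow(Add(Mul(-430, 60), -436431), -1)), Function('N')(651, -1156)), -1)) = Mul(-8348532, Pow(Add(Mul(Add(Pow(1148935, -1), -592239), Pow(Add(Mul(-430, 60), -436431), -1)), Mul(-1156, Add(1, -1156))), -1)) = Mul(-8348532, Pow(Add(Mul(Add(Rational(1, 1148935), -592239), Pow(Add(-25800, -436431), -1)), Mul(-1156, -1155)), -1)) = Mul(-8348532, Pow(Add(Mul(Rational(-680444115464, 1148935), Pow(-462231, -1)), 1335180), -1)) = Mul(-8348532, Pow(Add(Mul(Rational(-680444115464, 1148935), Rational(-1, 462231)), 1335180), -1)) = Mul(-8348532, Pow(Add(Rational(680444115464, 531073373985), 1335180), -1)) = Mul(-8348532, Pow(Rational(709079227921407764, 531073373985), -1)) = Mul(-8348532, Rational(531073373985, 709079227921407764)) = Rational(-1108420764265435005, 177269806980351941)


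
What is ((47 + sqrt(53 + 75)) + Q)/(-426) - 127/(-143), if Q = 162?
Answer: 24215/60918 - 4*sqrt(2)/213 ≈ 0.37094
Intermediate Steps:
((47 + sqrt(53 + 75)) + Q)/(-426) - 127/(-143) = ((47 + sqrt(53 + 75)) + 162)/(-426) - 127/(-143) = ((47 + sqrt(128)) + 162)*(-1/426) - 127*(-1/143) = ((47 + 8*sqrt(2)) + 162)*(-1/426) + 127/143 = (209 + 8*sqrt(2))*(-1/426) + 127/143 = (-209/426 - 4*sqrt(2)/213) + 127/143 = 24215/60918 - 4*sqrt(2)/213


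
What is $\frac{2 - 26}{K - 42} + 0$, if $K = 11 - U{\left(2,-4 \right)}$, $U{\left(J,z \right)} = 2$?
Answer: $\frac{8}{11} \approx 0.72727$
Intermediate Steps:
$K = 9$ ($K = 11 - 2 = 9$)
$\frac{2 - 26}{K - 42} + 0 = \frac{2 - 26}{9 - 42} + 0 = \frac{2 - 26}{-33} + 0 = \left(- \frac{1}{33}\right) \left(-24\right) + 0 = \frac{8}{11} + 0 = \frac{8}{11}$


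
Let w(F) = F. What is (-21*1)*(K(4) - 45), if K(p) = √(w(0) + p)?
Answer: 903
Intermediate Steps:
K(p) = √p (K(p) = √(0 + p) = √p)
(-21*1)*(K(4) - 45) = (-21*1)*(√4 - 45) = -21*(2 - 45) = -21*(-43) = 903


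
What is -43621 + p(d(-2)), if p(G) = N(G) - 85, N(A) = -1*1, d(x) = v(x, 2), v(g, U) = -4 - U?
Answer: -43707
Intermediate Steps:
d(x) = -6 (d(x) = -4 - 1*2 = -4 - 2 = -6)
N(A) = -1
p(G) = -86 (p(G) = -1 - 85 = -86)
-43621 + p(d(-2)) = -43621 - 86 = -43707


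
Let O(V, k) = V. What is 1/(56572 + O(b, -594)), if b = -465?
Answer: 1/56107 ≈ 1.7823e-5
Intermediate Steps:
1/(56572 + O(b, -594)) = 1/(56572 - 465) = 1/56107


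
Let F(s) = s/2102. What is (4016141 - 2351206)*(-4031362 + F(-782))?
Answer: -7054266082724555/1051 ≈ -6.7120e+12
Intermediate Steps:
F(s) = s/2102 (F(s) = s*(1/2102) = s/2102)
(4016141 - 2351206)*(-4031362 + F(-782)) = (4016141 - 2351206)*(-4031362 + (1/2102)*(-782)) = 1664935*(-4031362 - 391/1051) = 1664935*(-4236961853/1051) = -7054266082724555/1051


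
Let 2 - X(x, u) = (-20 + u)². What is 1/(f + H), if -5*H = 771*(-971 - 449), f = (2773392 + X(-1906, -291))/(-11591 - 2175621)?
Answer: 2187212/478918011695 ≈ 4.5670e-6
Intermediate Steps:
X(x, u) = 2 - (-20 + u)²
f = -2676673/2187212 (f = (2773392 + (2 - (-20 - 291)²))/(-11591 - 2175621) = (2773392 + (2 - 1*(-311)²))/(-2187212) = (2773392 + (2 - 1*96721))*(-1/2187212) = (2773392 + (2 - 96721))*(-1/2187212) = (2773392 - 96719)*(-1/2187212) = 2676673*(-1/2187212) = -2676673/2187212 ≈ -1.2238)
H = 218964 (H = -771*(-971 - 449)/5 = -771*(-1420)/5 = -⅕*(-1094820) = 218964)
1/(f + H) = 1/(-2676673/2187212 + 218964) = 1/(478918011695/2187212) = 2187212/478918011695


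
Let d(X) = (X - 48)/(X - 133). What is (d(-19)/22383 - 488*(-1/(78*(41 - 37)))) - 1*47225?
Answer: -2088636278537/44228808 ≈ -47223.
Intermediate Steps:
d(X) = (-48 + X)/(-133 + X)
(d(-19)/22383 - 488*(-1/(78*(41 - 37)))) - 1*47225 = (((-48 - 19)/(-133 - 19))/22383 - 488*(-1/(78*(41 - 37)))) - 1*47225 = ((-67/(-152))*(1/22383) - 488/(4*(-78))) - 47225 = (-1/152*(-67)*(1/22383) - 488/(-312)) - 47225 = ((67/152)*(1/22383) - 488*(-1/312)) - 47225 = (67/3402216 + 61/39) - 47225 = 69179263/44228808 - 47225 = -2088636278537/44228808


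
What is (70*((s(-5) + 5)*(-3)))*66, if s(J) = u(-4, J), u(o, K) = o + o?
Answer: 41580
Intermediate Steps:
u(o, K) = 2*o
s(J) = -8 (s(J) = 2*(-4) = -8)
(70*((s(-5) + 5)*(-3)))*66 = (70*((-8 + 5)*(-3)))*66 = (70*(-3*(-3)))*66 = (70*9)*66 = 630*66 = 41580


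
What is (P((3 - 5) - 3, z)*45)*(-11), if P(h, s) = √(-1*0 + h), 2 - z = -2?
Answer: -495*I*√5 ≈ -1106.9*I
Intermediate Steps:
z = 4 (z = 2 - 1*(-2) = 2 + 2 = 4)
P(h, s) = √h (P(h, s) = √(0 + h) = √h)
(P((3 - 5) - 3, z)*45)*(-11) = (√((3 - 5) - 3)*45)*(-11) = (√(-2 - 3)*45)*(-11) = (√(-5)*45)*(-11) = ((I*√5)*45)*(-11) = (45*I*√5)*(-11) = -495*I*√5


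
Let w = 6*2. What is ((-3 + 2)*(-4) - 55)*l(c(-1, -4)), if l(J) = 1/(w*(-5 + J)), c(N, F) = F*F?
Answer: -17/44 ≈ -0.38636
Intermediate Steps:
w = 12
c(N, F) = F**2
l(J) = 1/(-60 + 12*J) (l(J) = 1/(12*(-5 + J)) = 1/(-60 + 12*J))
((-3 + 2)*(-4) - 55)*l(c(-1, -4)) = ((-3 + 2)*(-4) - 55)*(1/(12*(-5 + (-4)**2))) = (-1*(-4) - 55)*(1/(12*(-5 + 16))) = (4 - 55)*((1/12)/11) = -17/(4*11) = -51*1/132 = -17/44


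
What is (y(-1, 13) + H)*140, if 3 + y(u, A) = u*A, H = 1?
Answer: -2100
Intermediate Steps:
y(u, A) = -3 + A*u (y(u, A) = -3 + u*A = -3 + A*u)
(y(-1, 13) + H)*140 = ((-3 + 13*(-1)) + 1)*140 = ((-3 - 13) + 1)*140 = (-16 + 1)*140 = -15*140 = -2100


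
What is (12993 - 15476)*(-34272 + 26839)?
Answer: 18456139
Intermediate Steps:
(12993 - 15476)*(-34272 + 26839) = -2483*(-7433) = 18456139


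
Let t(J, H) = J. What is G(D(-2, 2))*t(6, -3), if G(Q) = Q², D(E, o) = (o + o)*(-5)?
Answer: 2400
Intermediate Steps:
D(E, o) = -10*o (D(E, o) = (2*o)*(-5) = -10*o)
G(D(-2, 2))*t(6, -3) = (-10*2)²*6 = (-20)²*6 = 400*6 = 2400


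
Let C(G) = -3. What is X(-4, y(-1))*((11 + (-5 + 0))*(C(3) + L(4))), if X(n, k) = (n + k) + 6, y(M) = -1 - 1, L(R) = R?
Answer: 0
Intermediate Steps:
y(M) = -2
X(n, k) = 6 + k + n (X(n, k) = (k + n) + 6 = 6 + k + n)
X(-4, y(-1))*((11 + (-5 + 0))*(C(3) + L(4))) = (6 - 2 - 4)*((11 + (-5 + 0))*(-3 + 4)) = 0*((11 - 5)*1) = 0*(6*1) = 0*6 = 0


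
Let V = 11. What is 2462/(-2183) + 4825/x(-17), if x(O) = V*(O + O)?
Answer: -11453763/816442 ≈ -14.029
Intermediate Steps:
x(O) = 22*O (x(O) = 11*(O + O) = 11*(2*O) = 22*O)
2462/(-2183) + 4825/x(-17) = 2462/(-2183) + 4825/((22*(-17))) = 2462*(-1/2183) + 4825/(-374) = -2462/2183 + 4825*(-1/374) = -2462/2183 - 4825/374 = -11453763/816442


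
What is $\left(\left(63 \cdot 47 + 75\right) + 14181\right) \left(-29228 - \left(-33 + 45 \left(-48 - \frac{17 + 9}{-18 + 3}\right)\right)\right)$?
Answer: $-466804521$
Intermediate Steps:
$\left(\left(63 \cdot 47 + 75\right) + 14181\right) \left(-29228 - \left(-33 + 45 \left(-48 - \frac{17 + 9}{-18 + 3}\right)\right)\right) = \left(\left(2961 + 75\right) + 14181\right) \left(-29228 - \left(-33 + 45 \left(-48 - \frac{26}{-15}\right)\right)\right) = \left(3036 + 14181\right) \left(-29228 - \left(-33 + 45 \left(-48 - 26 \left(- \frac{1}{15}\right)\right)\right)\right) = 17217 \left(-29228 - \left(-33 + 45 \left(-48 - - \frac{26}{15}\right)\right)\right) = 17217 \left(-29228 - \left(-33 + 45 \left(-48 + \frac{26}{15}\right)\right)\right) = 17217 \left(-29228 + \left(33 - -2082\right)\right) = 17217 \left(-29228 + \left(33 + 2082\right)\right) = 17217 \left(-29228 + 2115\right) = 17217 \left(-27113\right) = -466804521$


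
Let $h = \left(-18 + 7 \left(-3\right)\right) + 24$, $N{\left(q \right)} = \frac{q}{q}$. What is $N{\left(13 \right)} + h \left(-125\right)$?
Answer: $1876$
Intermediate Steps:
$N{\left(q \right)} = 1$
$h = -15$ ($h = \left(-18 - 21\right) + 24 = -39 + 24 = -15$)
$N{\left(13 \right)} + h \left(-125\right) = 1 - -1875 = 1 + 1875 = 1876$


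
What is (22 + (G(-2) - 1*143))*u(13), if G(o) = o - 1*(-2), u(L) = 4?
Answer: -484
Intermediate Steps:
G(o) = 2 + o (G(o) = o + 2 = 2 + o)
(22 + (G(-2) - 1*143))*u(13) = (22 + ((2 - 2) - 1*143))*4 = (22 + (0 - 143))*4 = (22 - 143)*4 = -121*4 = -484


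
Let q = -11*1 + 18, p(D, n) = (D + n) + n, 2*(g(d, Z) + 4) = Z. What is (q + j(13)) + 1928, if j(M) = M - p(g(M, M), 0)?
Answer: 3891/2 ≈ 1945.5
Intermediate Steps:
g(d, Z) = -4 + Z/2
p(D, n) = D + 2*n
q = 7 (q = -11 + 18 = 7)
j(M) = 4 + M/2 (j(M) = M - ((-4 + M/2) + 2*0) = M - ((-4 + M/2) + 0) = M - (-4 + M/2) = M + (4 - M/2) = 4 + M/2)
(q + j(13)) + 1928 = (7 + (4 + (½)*13)) + 1928 = (7 + (4 + 13/2)) + 1928 = (7 + 21/2) + 1928 = 35/2 + 1928 = 3891/2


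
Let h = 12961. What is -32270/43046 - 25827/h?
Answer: -765000256/278959603 ≈ -2.7423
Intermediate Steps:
-32270/43046 - 25827/h = -32270/43046 - 25827/12961 = -32270*1/43046 - 25827*1/12961 = -16135/21523 - 25827/12961 = -765000256/278959603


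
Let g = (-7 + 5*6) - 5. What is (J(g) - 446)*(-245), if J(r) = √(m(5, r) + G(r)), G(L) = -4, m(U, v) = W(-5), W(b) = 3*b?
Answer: 109270 - 245*I*√19 ≈ 1.0927e+5 - 1067.9*I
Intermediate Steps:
m(U, v) = -15 (m(U, v) = 3*(-5) = -15)
g = 18 (g = (-7 + 30) - 5 = 23 - 5 = 18)
J(r) = I*√19 (J(r) = √(-15 - 4) = √(-19) = I*√19)
(J(g) - 446)*(-245) = (I*√19 - 446)*(-245) = (-446 + I*√19)*(-245) = 109270 - 245*I*√19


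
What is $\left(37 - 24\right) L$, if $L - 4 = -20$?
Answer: $-208$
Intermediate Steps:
$L = -16$ ($L = 4 - 20 = -16$)
$\left(37 - 24\right) L = \left(37 - 24\right) \left(-16\right) = 13 \left(-16\right) = -208$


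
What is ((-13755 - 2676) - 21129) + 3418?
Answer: -34142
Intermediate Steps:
((-13755 - 2676) - 21129) + 3418 = (-16431 - 21129) + 3418 = -37560 + 3418 = -34142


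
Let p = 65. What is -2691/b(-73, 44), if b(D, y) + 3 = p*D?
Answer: 2691/4748 ≈ 0.56676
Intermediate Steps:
b(D, y) = -3 + 65*D
-2691/b(-73, 44) = -2691/(-3 + 65*(-73)) = -2691/(-3 - 4745) = -2691/(-4748) = -2691*(-1/4748) = 2691/4748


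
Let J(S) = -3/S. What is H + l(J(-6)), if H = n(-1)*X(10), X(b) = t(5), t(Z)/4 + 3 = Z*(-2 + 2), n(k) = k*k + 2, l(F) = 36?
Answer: 0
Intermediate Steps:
n(k) = 2 + k² (n(k) = k² + 2 = 2 + k²)
t(Z) = -12 (t(Z) = -12 + 4*(Z*(-2 + 2)) = -12 + 4*(Z*0) = -12 + 4*0 = -12 + 0 = -12)
X(b) = -12
H = -36 (H = (2 + (-1)²)*(-12) = (2 + 1)*(-12) = 3*(-12) = -36)
H + l(J(-6)) = -36 + 36 = 0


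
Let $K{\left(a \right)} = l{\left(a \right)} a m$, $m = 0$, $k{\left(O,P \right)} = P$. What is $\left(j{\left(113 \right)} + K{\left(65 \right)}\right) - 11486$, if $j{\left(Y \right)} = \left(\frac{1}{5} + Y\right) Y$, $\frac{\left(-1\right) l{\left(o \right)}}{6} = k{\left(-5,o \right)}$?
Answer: $\frac{6528}{5} \approx 1305.6$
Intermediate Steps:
$l{\left(o \right)} = - 6 o$
$j{\left(Y \right)} = Y \left(\frac{1}{5} + Y\right)$ ($j{\left(Y \right)} = \left(\frac{1}{5} + Y\right) Y = Y \left(\frac{1}{5} + Y\right)$)
$K{\left(a \right)} = 0$ ($K{\left(a \right)} = - 6 a a 0 = - 6 a^{2} \cdot 0 = 0$)
$\left(j{\left(113 \right)} + K{\left(65 \right)}\right) - 11486 = \left(113 \left(\frac{1}{5} + 113\right) + 0\right) - 11486 = \left(113 \cdot \frac{566}{5} + 0\right) - 11486 = \left(\frac{63958}{5} + 0\right) - 11486 = \frac{63958}{5} - 11486 = \frac{6528}{5}$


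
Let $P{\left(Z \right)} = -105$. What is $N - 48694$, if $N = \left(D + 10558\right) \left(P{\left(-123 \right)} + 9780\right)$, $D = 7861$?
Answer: $178155131$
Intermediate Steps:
$N = 178203825$ ($N = \left(7861 + 10558\right) \left(-105 + 9780\right) = 18419 \cdot 9675 = 178203825$)
$N - 48694 = 178203825 - 48694 = 178155131$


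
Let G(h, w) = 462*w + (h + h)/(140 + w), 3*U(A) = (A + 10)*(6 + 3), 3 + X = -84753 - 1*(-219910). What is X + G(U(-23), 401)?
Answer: 173344978/541 ≈ 3.2042e+5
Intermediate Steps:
X = 135154 (X = -3 + (-84753 - 1*(-219910)) = -3 + (-84753 + 219910) = -3 + 135157 = 135154)
U(A) = 30 + 3*A (U(A) = ((A + 10)*(6 + 3))/3 = ((10 + A)*9)/3 = (90 + 9*A)/3 = 30 + 3*A)
G(h, w) = 462*w + 2*h/(140 + w) (G(h, w) = 462*w + (2*h)/(140 + w) = 462*w + 2*h/(140 + w))
X + G(U(-23), 401) = 135154 + 2*((30 + 3*(-23)) + 231*401**2 + 32340*401)/(140 + 401) = 135154 + 2*((30 - 69) + 231*160801 + 12968340)/541 = 135154 + 2*(1/541)*(-39 + 37145031 + 12968340) = 135154 + 2*(1/541)*50113332 = 135154 + 100226664/541 = 173344978/541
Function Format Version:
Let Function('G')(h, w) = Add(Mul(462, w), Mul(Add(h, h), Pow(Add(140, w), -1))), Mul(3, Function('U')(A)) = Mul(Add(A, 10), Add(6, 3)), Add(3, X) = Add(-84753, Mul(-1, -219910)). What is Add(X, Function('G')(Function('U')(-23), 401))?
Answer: Rational(173344978, 541) ≈ 3.2042e+5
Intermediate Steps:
X = 135154 (X = Add(-3, Add(-84753, Mul(-1, -219910))) = Add(-3, Add(-84753, 219910)) = Add(-3, 135157) = 135154)
Function('U')(A) = Add(30, Mul(3, A)) (Function('U')(A) = Mul(Rational(1, 3), Mul(Add(A, 10), Add(6, 3))) = Mul(Rational(1, 3), Mul(Add(10, A), 9)) = Mul(Rational(1, 3), Add(90, Mul(9, A))) = Add(30, Mul(3, A)))
Function('G')(h, w) = Add(Mul(462, w), Mul(2, h, Pow(Add(140, w), -1))) (Function('G')(h, w) = Add(Mul(462, w), Mul(Mul(2, h), Pow(Add(140, w), -1))) = Add(Mul(462, w), Mul(2, h, Pow(Add(140, w), -1))))
Add(X, Function('G')(Function('U')(-23), 401)) = Add(135154, Mul(2, Pow(Add(140, 401), -1), Add(Add(30, Mul(3, -23)), Mul(231, Pow(401, 2)), Mul(32340, 401)))) = Add(135154, Mul(2, Pow(541, -1), Add(Add(30, -69), Mul(231, 160801), 12968340))) = Add(135154, Mul(2, Rational(1, 541), Add(-39, 37145031, 12968340))) = Add(135154, Mul(2, Rational(1, 541), 50113332)) = Add(135154, Rational(100226664, 541)) = Rational(173344978, 541)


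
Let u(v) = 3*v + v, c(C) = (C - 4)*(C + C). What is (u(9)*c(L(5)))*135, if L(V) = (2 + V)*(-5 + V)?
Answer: 0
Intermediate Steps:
L(V) = (-5 + V)*(2 + V)
c(C) = 2*C*(-4 + C) (c(C) = (-4 + C)*(2*C) = 2*C*(-4 + C))
u(v) = 4*v
(u(9)*c(L(5)))*135 = ((4*9)*(2*(-10 + 5**2 - 3*5)*(-4 + (-10 + 5**2 - 3*5))))*135 = (36*(2*(-10 + 25 - 15)*(-4 + (-10 + 25 - 15))))*135 = (36*(2*0*(-4 + 0)))*135 = (36*(2*0*(-4)))*135 = (36*0)*135 = 0*135 = 0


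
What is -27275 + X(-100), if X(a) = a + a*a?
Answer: -17375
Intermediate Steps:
X(a) = a + a**2
-27275 + X(-100) = -27275 - 100*(1 - 100) = -27275 - 100*(-99) = -27275 + 9900 = -17375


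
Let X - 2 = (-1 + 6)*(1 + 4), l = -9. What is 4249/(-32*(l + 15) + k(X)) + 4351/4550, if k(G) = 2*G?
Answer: -4683128/156975 ≈ -29.834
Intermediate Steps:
X = 27 (X = 2 + (-1 + 6)*(1 + 4) = 2 + 5*5 = 2 + 25 = 27)
4249/(-32*(l + 15) + k(X)) + 4351/4550 = 4249/(-32*(-9 + 15) + 2*27) + 4351/4550 = 4249/(-32*6 + 54) + 4351*(1/4550) = 4249/(-192 + 54) + 4351/4550 = 4249/(-138) + 4351/4550 = 4249*(-1/138) + 4351/4550 = -4249/138 + 4351/4550 = -4683128/156975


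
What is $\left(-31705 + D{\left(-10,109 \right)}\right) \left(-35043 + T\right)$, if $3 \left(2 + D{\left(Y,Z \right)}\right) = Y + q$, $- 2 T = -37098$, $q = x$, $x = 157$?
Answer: $522167052$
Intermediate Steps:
$q = 157$
$T = 18549$ ($T = \left(- \frac{1}{2}\right) \left(-37098\right) = 18549$)
$D{\left(Y,Z \right)} = \frac{151}{3} + \frac{Y}{3}$ ($D{\left(Y,Z \right)} = -2 + \frac{Y + 157}{3} = -2 + \frac{157 + Y}{3} = -2 + \left(\frac{157}{3} + \frac{Y}{3}\right) = \frac{151}{3} + \frac{Y}{3}$)
$\left(-31705 + D{\left(-10,109 \right)}\right) \left(-35043 + T\right) = \left(-31705 + \left(\frac{151}{3} + \frac{1}{3} \left(-10\right)\right)\right) \left(-35043 + 18549\right) = \left(-31705 + \left(\frac{151}{3} - \frac{10}{3}\right)\right) \left(-16494\right) = \left(-31705 + 47\right) \left(-16494\right) = \left(-31658\right) \left(-16494\right) = 522167052$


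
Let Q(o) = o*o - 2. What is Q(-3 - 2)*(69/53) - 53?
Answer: -1222/53 ≈ -23.057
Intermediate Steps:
Q(o) = -2 + o² (Q(o) = o² - 2 = -2 + o²)
Q(-3 - 2)*(69/53) - 53 = (-2 + (-3 - 2)²)*(69/53) - 53 = (-2 + (-5)²)*(69*(1/53)) - 53 = (-2 + 25)*(69/53) - 53 = 23*(69/53) - 53 = 1587/53 - 53 = -1222/53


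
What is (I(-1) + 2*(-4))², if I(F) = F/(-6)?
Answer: 2209/36 ≈ 61.361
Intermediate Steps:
I(F) = -F/6 (I(F) = F*(-⅙) = -F/6)
(I(-1) + 2*(-4))² = (-⅙*(-1) + 2*(-4))² = (⅙ - 8)² = (-47/6)² = 2209/36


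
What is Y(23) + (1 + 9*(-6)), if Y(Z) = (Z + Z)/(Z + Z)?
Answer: -52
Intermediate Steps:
Y(Z) = 1 (Y(Z) = (2*Z)/((2*Z)) = (2*Z)*(1/(2*Z)) = 1)
Y(23) + (1 + 9*(-6)) = 1 + (1 + 9*(-6)) = 1 + (1 - 54) = 1 - 53 = -52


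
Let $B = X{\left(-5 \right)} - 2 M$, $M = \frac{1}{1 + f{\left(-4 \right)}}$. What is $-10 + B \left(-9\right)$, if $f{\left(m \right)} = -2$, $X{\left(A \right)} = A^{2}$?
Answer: $-253$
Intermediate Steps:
$M = -1$ ($M = \frac{1}{1 - 2} = \frac{1}{-1} = -1$)
$B = 27$ ($B = \left(-5\right)^{2} - -2 = 25 + 2 = 27$)
$-10 + B \left(-9\right) = -10 + 27 \left(-9\right) = -10 - 243 = -253$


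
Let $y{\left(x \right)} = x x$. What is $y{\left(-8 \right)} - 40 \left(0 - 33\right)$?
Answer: $1384$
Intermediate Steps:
$y{\left(x \right)} = x^{2}$
$y{\left(-8 \right)} - 40 \left(0 - 33\right) = \left(-8\right)^{2} - 40 \left(0 - 33\right) = 64 - 40 \left(0 - 33\right) = 64 - -1320 = 64 + 1320 = 1384$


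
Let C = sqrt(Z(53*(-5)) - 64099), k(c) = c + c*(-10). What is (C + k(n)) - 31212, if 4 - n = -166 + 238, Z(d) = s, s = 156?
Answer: -30600 + I*sqrt(63943) ≈ -30600.0 + 252.87*I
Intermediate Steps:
Z(d) = 156
n = -68 (n = 4 - (-166 + 238) = 4 - 1*72 = 4 - 72 = -68)
k(c) = -9*c (k(c) = c - 10*c = -9*c)
C = I*sqrt(63943) (C = sqrt(156 - 64099) = sqrt(-63943) = I*sqrt(63943) ≈ 252.87*I)
(C + k(n)) - 31212 = (I*sqrt(63943) - 9*(-68)) - 31212 = (I*sqrt(63943) + 612) - 31212 = (612 + I*sqrt(63943)) - 31212 = -30600 + I*sqrt(63943)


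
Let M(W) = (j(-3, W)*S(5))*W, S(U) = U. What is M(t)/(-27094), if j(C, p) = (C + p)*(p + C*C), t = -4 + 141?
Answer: -6700670/13547 ≈ -494.62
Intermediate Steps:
t = 137
j(C, p) = (C + p)*(p + C²)
M(W) = W*(-135 + 5*W² + 30*W) (M(W) = (((-3)³ + W² - 3*W + W*(-3)²)*5)*W = ((-27 + W² - 3*W + W*9)*5)*W = ((-27 + W² - 3*W + 9*W)*5)*W = ((-27 + W² + 6*W)*5)*W = (-135 + 5*W² + 30*W)*W = W*(-135 + 5*W² + 30*W))
M(t)/(-27094) = (5*137*(-27 + 137² + 6*137))/(-27094) = (5*137*(-27 + 18769 + 822))*(-1/27094) = (5*137*19564)*(-1/27094) = 13401340*(-1/27094) = -6700670/13547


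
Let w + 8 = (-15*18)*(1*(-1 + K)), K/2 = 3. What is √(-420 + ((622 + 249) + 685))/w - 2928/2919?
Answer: -976/973 - 2*√71/679 ≈ -1.0279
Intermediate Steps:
K = 6 (K = 2*3 = 6)
w = -1358 (w = -8 + (-15*18)*(1*(-1 + 6)) = -8 - 270*5 = -8 - 1350 = -1358)
√(-420 + ((622 + 249) + 685))/w - 2928/2919 = √(-420 + ((622 + 249) + 685))/(-1358) - 2928/2919 = √(-420 + (871 + 685))*(-1/1358) - 2928*1/2919 = √(-420 + 1556)*(-1/1358) - 976/973 = √1136*(-1/1358) - 976/973 = (4*√71)*(-1/1358) - 976/973 = -2*√71/679 - 976/973 = -976/973 - 2*√71/679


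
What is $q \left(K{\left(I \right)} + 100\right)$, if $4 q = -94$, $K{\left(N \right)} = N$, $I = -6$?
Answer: $-2209$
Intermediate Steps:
$q = - \frac{47}{2}$ ($q = \frac{1}{4} \left(-94\right) = - \frac{47}{2} \approx -23.5$)
$q \left(K{\left(I \right)} + 100\right) = - \frac{47 \left(-6 + 100\right)}{2} = \left(- \frac{47}{2}\right) 94 = -2209$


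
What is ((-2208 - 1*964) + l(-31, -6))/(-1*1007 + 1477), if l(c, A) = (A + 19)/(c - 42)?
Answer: -4927/730 ≈ -6.7493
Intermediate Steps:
l(c, A) = (19 + A)/(-42 + c)
((-2208 - 1*964) + l(-31, -6))/(-1*1007 + 1477) = ((-2208 - 1*964) + (19 - 6)/(-42 - 31))/(-1*1007 + 1477) = ((-2208 - 964) + 13/(-73))/(-1007 + 1477) = (-3172 - 1/73*13)/470 = (-3172 - 13/73)*(1/470) = -231569/73*1/470 = -4927/730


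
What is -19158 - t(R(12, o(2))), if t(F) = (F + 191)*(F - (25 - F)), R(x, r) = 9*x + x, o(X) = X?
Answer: -86023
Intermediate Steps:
R(x, r) = 10*x
t(F) = (-25 + 2*F)*(191 + F) (t(F) = (191 + F)*(F + (-25 + F)) = (191 + F)*(-25 + 2*F) = (-25 + 2*F)*(191 + F))
-19158 - t(R(12, o(2))) = -19158 - (-4775 + 2*(10*12)² + 357*(10*12)) = -19158 - (-4775 + 2*120² + 357*120) = -19158 - (-4775 + 2*14400 + 42840) = -19158 - (-4775 + 28800 + 42840) = -19158 - 1*66865 = -19158 - 66865 = -86023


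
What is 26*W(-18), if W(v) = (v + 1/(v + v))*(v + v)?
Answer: 16874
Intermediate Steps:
W(v) = 2*v*(v + 1/(2*v)) (W(v) = (v + 1/(2*v))*(2*v) = 2*v*(v + 1/(2*v)))
26*W(-18) = 26*(1 + 2*(-18)²) = 26*(1 + 2*324) = 26*(1 + 648) = 26*649 = 16874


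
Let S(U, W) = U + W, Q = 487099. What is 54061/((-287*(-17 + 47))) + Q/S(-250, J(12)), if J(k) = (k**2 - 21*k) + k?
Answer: -150450982/106395 ≈ -1414.1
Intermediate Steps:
J(k) = k**2 - 20*k
54061/((-287*(-17 + 47))) + Q/S(-250, J(12)) = 54061/((-287*(-17 + 47))) + 487099/(-250 + 12*(-20 + 12)) = 54061/((-287*30)) + 487099/(-250 + 12*(-8)) = 54061/(-8610) + 487099/(-250 - 96) = 54061*(-1/8610) + 487099/(-346) = -7723/1230 + 487099*(-1/346) = -7723/1230 - 487099/346 = -150450982/106395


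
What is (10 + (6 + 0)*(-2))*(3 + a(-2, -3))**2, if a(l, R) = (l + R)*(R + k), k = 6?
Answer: -288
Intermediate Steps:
a(l, R) = (6 + R)*(R + l) (a(l, R) = (l + R)*(R + 6) = (R + l)*(6 + R) = (6 + R)*(R + l))
(10 + (6 + 0)*(-2))*(3 + a(-2, -3))**2 = (10 + (6 + 0)*(-2))*(3 + ((-3)**2 + 6*(-3) + 6*(-2) - 3*(-2)))**2 = (10 + 6*(-2))*(3 + (9 - 18 - 12 + 6))**2 = (10 - 12)*(3 - 15)**2 = -2*(-12)**2 = -2*144 = -288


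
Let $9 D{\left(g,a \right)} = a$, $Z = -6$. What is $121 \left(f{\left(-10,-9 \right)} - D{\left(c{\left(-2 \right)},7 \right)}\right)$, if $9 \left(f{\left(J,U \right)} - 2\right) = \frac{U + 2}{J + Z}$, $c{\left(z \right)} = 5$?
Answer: $\frac{7381}{48} \approx 153.77$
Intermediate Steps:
$D{\left(g,a \right)} = \frac{a}{9}$
$f{\left(J,U \right)} = 2 + \frac{2 + U}{9 \left(-6 + J\right)}$ ($f{\left(J,U \right)} = 2 + \frac{\left(U + 2\right) \frac{1}{J - 6}}{9} = 2 + \frac{\left(2 + U\right) \frac{1}{-6 + J}}{9} = 2 + \frac{\frac{1}{-6 + J} \left(2 + U\right)}{9} = 2 + \frac{2 + U}{9 \left(-6 + J\right)}$)
$121 \left(f{\left(-10,-9 \right)} - D{\left(c{\left(-2 \right)},7 \right)}\right) = 121 \left(\frac{-106 - 9 + 18 \left(-10\right)}{9 \left(-6 - 10\right)} - \frac{1}{9} \cdot 7\right) = 121 \left(\frac{-106 - 9 - 180}{9 \left(-16\right)} - \frac{7}{9}\right) = 121 \left(\frac{1}{9} \left(- \frac{1}{16}\right) \left(-295\right) - \frac{7}{9}\right) = 121 \left(\frac{295}{144} - \frac{7}{9}\right) = 121 \cdot \frac{61}{48} = \frac{7381}{48}$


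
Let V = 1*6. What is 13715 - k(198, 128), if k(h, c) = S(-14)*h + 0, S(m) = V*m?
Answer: 30347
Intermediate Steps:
V = 6
S(m) = 6*m
k(h, c) = -84*h (k(h, c) = (6*(-14))*h + 0 = -84*h + 0 = -84*h)
13715 - k(198, 128) = 13715 - (-84)*198 = 13715 - 1*(-16632) = 13715 + 16632 = 30347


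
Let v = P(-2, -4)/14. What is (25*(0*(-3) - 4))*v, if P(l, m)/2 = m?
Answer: 400/7 ≈ 57.143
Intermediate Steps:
P(l, m) = 2*m
v = -4/7 (v = (2*(-4))/14 = -8*1/14 = -4/7 ≈ -0.57143)
(25*(0*(-3) - 4))*v = (25*(0*(-3) - 4))*(-4/7) = (25*(0 - 4))*(-4/7) = (25*(-4))*(-4/7) = -100*(-4/7) = 400/7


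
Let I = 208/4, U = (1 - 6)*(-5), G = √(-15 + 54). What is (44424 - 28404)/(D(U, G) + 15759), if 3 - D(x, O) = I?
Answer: 1602/1571 ≈ 1.0197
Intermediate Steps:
G = √39 ≈ 6.2450
U = 25 (U = -5*(-5) = 25)
I = 52 (I = 208*(¼) = 52)
D(x, O) = -49 (D(x, O) = 3 - 1*52 = 3 - 52 = -49)
(44424 - 28404)/(D(U, G) + 15759) = (44424 - 28404)/(-49 + 15759) = 16020/15710 = 16020*(1/15710) = 1602/1571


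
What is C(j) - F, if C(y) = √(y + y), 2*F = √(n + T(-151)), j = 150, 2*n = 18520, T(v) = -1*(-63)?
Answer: 10*√3 - √9323/2 ≈ -30.957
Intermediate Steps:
T(v) = 63
n = 9260 (n = (½)*18520 = 9260)
F = √9323/2 (F = √(9260 + 63)/2 = √9323/2 ≈ 48.278)
C(y) = √2*√y (C(y) = √(2*y) = √2*√y)
C(j) - F = √2*√150 - √9323/2 = √2*(5*√6) - √9323/2 = 10*√3 - √9323/2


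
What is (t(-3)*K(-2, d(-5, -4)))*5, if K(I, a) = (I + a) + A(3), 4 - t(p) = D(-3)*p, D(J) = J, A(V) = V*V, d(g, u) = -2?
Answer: -125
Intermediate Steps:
A(V) = V²
t(p) = 4 + 3*p (t(p) = 4 - (-3)*p = 4 + 3*p)
K(I, a) = 9 + I + a (K(I, a) = (I + a) + 3² = (I + a) + 9 = 9 + I + a)
(t(-3)*K(-2, d(-5, -4)))*5 = ((4 + 3*(-3))*(9 - 2 - 2))*5 = ((4 - 9)*5)*5 = -5*5*5 = -25*5 = -125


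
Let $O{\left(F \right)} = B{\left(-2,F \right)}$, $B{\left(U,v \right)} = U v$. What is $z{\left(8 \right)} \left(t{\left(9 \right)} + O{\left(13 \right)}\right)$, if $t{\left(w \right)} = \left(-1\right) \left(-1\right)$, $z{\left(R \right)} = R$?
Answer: $-200$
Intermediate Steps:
$O{\left(F \right)} = - 2 F$
$t{\left(w \right)} = 1$
$z{\left(8 \right)} \left(t{\left(9 \right)} + O{\left(13 \right)}\right) = 8 \left(1 - 26\right) = 8 \left(-25\right) = -200$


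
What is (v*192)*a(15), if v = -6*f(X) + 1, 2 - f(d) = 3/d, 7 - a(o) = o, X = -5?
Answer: 112128/5 ≈ 22426.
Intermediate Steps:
a(o) = 7 - o
f(d) = 2 - 3/d
v = -73/5 (v = -6*(2 - 3/(-5)) + 1 = -6*(2 - 3*(-1/5)) + 1 = -6*(2 + 3/5) + 1 = -6*13/5 + 1 = -78/5 + 1 = -73/5 ≈ -14.600)
(v*192)*a(15) = (-73/5*192)*(7 - 1*15) = -14016*(7 - 15)/5 = -14016/5*(-8) = 112128/5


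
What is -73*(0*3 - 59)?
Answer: 4307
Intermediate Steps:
-73*(0*3 - 59) = -73*(0 - 59) = -73*(-59) = 4307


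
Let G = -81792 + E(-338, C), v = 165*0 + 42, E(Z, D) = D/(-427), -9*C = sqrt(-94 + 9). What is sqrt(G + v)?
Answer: sqrt(-134148561750 + 427*I*sqrt(85))/1281 ≈ 4.1953e-6 + 285.92*I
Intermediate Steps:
C = -I*sqrt(85)/9 (C = -sqrt(-94 + 9)/9 = -I*sqrt(85)/9 ≈ -1.0244*I)
E(Z, D) = -D/427 (E(Z, D) = D*(-1/427) = -D/427)
v = 42 (v = 0 + 42 = 42)
G = -81792 + I*sqrt(85)/3843 (G = -81792 - (-1)*I*sqrt(85)/3843 = -81792 + I*sqrt(85)/3843 ≈ -81792.0 + 0.002399*I)
sqrt(G + v) = sqrt((-81792 + I*sqrt(85)/3843) + 42) = sqrt(-81750 + I*sqrt(85)/3843)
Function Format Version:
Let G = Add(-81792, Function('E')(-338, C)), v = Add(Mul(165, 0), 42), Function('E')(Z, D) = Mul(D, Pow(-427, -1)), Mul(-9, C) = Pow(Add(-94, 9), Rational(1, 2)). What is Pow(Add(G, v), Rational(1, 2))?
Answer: Mul(Rational(1, 1281), Pow(Add(-134148561750, Mul(427, I, Pow(85, Rational(1, 2)))), Rational(1, 2))) ≈ Add(4.1953e-6, Mul(285.92, I))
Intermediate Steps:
C = Mul(Rational(-1, 9), I, Pow(85, Rational(1, 2))) (C = Mul(Rational(-1, 9), Pow(Add(-94, 9), Rational(1, 2))) = Mul(Rational(-1, 9), Pow(-85, Rational(1, 2))) = Mul(Rational(-1, 9), Mul(I, Pow(85, Rational(1, 2)))) = Mul(Rational(-1, 9), I, Pow(85, Rational(1, 2))) ≈ Mul(-1.0244, I))
Function('E')(Z, D) = Mul(Rational(-1, 427), D) (Function('E')(Z, D) = Mul(D, Rational(-1, 427)) = Mul(Rational(-1, 427), D))
v = 42 (v = Add(0, 42) = 42)
G = Add(-81792, Mul(Rational(1, 3843), I, Pow(85, Rational(1, 2)))) (G = Add(-81792, Mul(Rational(-1, 427), Mul(Rational(-1, 9), I, Pow(85, Rational(1, 2))))) = Add(-81792, Mul(Rational(1, 3843), I, Pow(85, Rational(1, 2)))) ≈ Add(-81792., Mul(0.0023990, I)))
Pow(Add(G, v), Rational(1, 2)) = Pow(Add(Add(-81792, Mul(Rational(1, 3843), I, Pow(85, Rational(1, 2)))), 42), Rational(1, 2)) = Pow(Add(-81750, Mul(Rational(1, 3843), I, Pow(85, Rational(1, 2)))), Rational(1, 2))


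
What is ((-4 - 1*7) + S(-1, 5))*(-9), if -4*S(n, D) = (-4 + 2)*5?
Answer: 153/2 ≈ 76.500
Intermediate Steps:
S(n, D) = 5/2 (S(n, D) = -(-4 + 2)*5/4 = -(-1)*5/2 = -¼*(-10) = 5/2)
((-4 - 1*7) + S(-1, 5))*(-9) = ((-4 - 1*7) + 5/2)*(-9) = ((-4 - 7) + 5/2)*(-9) = (-11 + 5/2)*(-9) = -17/2*(-9) = 153/2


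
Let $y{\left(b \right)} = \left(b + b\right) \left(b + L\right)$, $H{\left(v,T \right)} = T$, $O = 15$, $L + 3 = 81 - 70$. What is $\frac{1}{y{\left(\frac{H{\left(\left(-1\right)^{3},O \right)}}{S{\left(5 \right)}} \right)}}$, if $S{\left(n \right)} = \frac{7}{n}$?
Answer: $\frac{49}{19650} \approx 0.0024936$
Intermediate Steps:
$L = 8$ ($L = -3 + \left(81 - 70\right) = -3 + 11 = 8$)
$y{\left(b \right)} = 2 b \left(8 + b\right)$ ($y{\left(b \right)} = \left(b + b\right) \left(b + 8\right) = 2 b \left(8 + b\right)$)
$\frac{1}{y{\left(\frac{H{\left(\left(-1\right)^{3},O \right)}}{S{\left(5 \right)}} \right)}} = \frac{1}{2 \frac{15}{7 \cdot \frac{1}{5}} \left(8 + \frac{15}{7 \cdot \frac{1}{5}}\right)} = \frac{1}{2 \frac{15}{\frac{7}{5}} \left(8 + \frac{15}{\frac{7}{5}}\right)} = \frac{1}{2 \cdot 15 \cdot \frac{5}{7} \left(8 + 15 \cdot \frac{5}{7}\right)} = \frac{1}{2 \cdot \frac{75}{7} \left(8 + \frac{75}{7}\right)} = \frac{1}{2 \cdot \frac{75}{7} \cdot \frac{131}{7}} = \frac{1}{\frac{19650}{49}} = \frac{49}{19650}$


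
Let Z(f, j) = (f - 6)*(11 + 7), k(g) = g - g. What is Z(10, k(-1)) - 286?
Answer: -214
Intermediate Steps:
k(g) = 0
Z(f, j) = -108 + 18*f (Z(f, j) = (-6 + f)*18 = -108 + 18*f)
Z(10, k(-1)) - 286 = (-108 + 18*10) - 286 = (-108 + 180) - 286 = 72 - 286 = -214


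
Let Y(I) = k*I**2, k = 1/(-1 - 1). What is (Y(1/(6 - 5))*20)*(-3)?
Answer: 30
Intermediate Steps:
k = -1/2 (k = 1/(-2) = -1/2 ≈ -0.50000)
Y(I) = -I**2/2
(Y(1/(6 - 5))*20)*(-3) = (-1/(2*(6 - 5)**2)*20)*(-3) = (-(1/1)**2/2*20)*(-3) = (-1/2*1**2*20)*(-3) = (-1/2*1*20)*(-3) = -1/2*20*(-3) = -10*(-3) = 30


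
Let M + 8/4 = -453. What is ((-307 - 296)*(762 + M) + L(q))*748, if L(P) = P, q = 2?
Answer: -138469012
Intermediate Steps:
M = -455 (M = -2 - 453 = -455)
((-307 - 296)*(762 + M) + L(q))*748 = ((-307 - 296)*(762 - 455) + 2)*748 = (-603*307 + 2)*748 = (-185121 + 2)*748 = -185119*748 = -138469012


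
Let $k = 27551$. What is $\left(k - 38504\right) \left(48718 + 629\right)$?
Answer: $-540497691$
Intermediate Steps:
$\left(k - 38504\right) \left(48718 + 629\right) = \left(27551 - 38504\right) \left(48718 + 629\right) = \left(-10953\right) 49347 = -540497691$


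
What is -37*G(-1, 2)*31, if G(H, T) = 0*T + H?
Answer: 1147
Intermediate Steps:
G(H, T) = H (G(H, T) = 0 + H = H)
-37*G(-1, 2)*31 = -37*(-1)*31 = 37*31 = 1147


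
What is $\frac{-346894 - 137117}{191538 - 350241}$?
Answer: $\frac{161337}{52901} \approx 3.0498$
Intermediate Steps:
$\frac{-346894 - 137117}{191538 - 350241} = - \frac{484011}{-158703} = \left(-484011\right) \left(- \frac{1}{158703}\right) = \frac{161337}{52901}$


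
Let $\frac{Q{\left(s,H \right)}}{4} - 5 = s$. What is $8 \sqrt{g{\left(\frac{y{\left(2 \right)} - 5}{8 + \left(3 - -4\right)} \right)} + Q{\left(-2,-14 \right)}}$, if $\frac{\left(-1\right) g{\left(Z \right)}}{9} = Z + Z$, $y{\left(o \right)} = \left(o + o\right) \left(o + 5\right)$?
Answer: $\frac{8 i \sqrt{390}}{5} \approx 31.597 i$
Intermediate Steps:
$Q{\left(s,H \right)} = 20 + 4 s$
$y{\left(o \right)} = 2 o \left(5 + o\right)$
$g{\left(Z \right)} = - 18 Z$ ($g{\left(Z \right)} = - 9 \left(Z + Z\right) = - 9 \cdot 2 Z = - 18 Z$)
$8 \sqrt{g{\left(\frac{y{\left(2 \right)} - 5}{8 + \left(3 - -4\right)} \right)} + Q{\left(-2,-14 \right)}} = 8 \sqrt{- 18 \frac{2 \cdot 2 \left(5 + 2\right) - 5}{8 + \left(3 - -4\right)} + \left(20 + 4 \left(-2\right)\right)} = 8 \sqrt{- 18 \frac{2 \cdot 2 \cdot 7 - 5}{8 + \left(3 + 4\right)} + \left(20 - 8\right)} = 8 \sqrt{- 18 \frac{28 - 5}{8 + 7} + 12} = 8 \sqrt{- 18 \cdot \frac{23}{15} + 12} = 8 \sqrt{- 18 \cdot 23 \cdot \frac{1}{15} + 12} = 8 \sqrt{\left(-18\right) \frac{23}{15} + 12} = 8 \sqrt{- \frac{138}{5} + 12} = 8 \sqrt{- \frac{78}{5}} = 8 \frac{i \sqrt{390}}{5} = \frac{8 i \sqrt{390}}{5}$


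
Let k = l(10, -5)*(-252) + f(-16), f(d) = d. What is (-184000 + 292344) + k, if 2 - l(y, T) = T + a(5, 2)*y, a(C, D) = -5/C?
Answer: 104044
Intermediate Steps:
l(y, T) = 2 + y - T (l(y, T) = 2 - (T + (-5/5)*y) = 2 - (T + (-5*⅕)*y) = 2 - (T - y) = 2 + (y - T) = 2 + y - T)
k = -4300 (k = (2 + 10 - 1*(-5))*(-252) - 16 = (2 + 10 + 5)*(-252) - 16 = 17*(-252) - 16 = -4284 - 16 = -4300)
(-184000 + 292344) + k = (-184000 + 292344) - 4300 = 108344 - 4300 = 104044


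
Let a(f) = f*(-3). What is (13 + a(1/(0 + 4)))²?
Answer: 2401/16 ≈ 150.06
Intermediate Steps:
a(f) = -3*f
(13 + a(1/(0 + 4)))² = (13 - 3/(0 + 4))² = (13 - 3/4)² = (13 - 3*¼)² = (13 - ¾)² = (49/4)² = 2401/16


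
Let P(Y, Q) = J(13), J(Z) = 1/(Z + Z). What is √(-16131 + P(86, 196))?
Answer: I*√10904530/26 ≈ 127.01*I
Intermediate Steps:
J(Z) = 1/(2*Z)
P(Y, Q) = 1/26 (P(Y, Q) = (½)/13 = (½)*(1/13) = 1/26)
√(-16131 + P(86, 196)) = √(-16131 + 1/26) = √(-419405/26) = I*√10904530/26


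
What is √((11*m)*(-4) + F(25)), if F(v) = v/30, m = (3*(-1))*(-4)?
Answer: I*√18978/6 ≈ 22.96*I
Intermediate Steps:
m = 12 (m = -3*(-4) = 12)
F(v) = v/30 (F(v) = v*(1/30) = v/30)
√((11*m)*(-4) + F(25)) = √((11*12)*(-4) + (1/30)*25) = √(132*(-4) + ⅚) = √(-528 + ⅚) = √(-3163/6) = I*√18978/6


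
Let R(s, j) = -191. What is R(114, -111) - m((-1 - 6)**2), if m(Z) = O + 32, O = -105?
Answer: -118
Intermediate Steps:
m(Z) = -73 (m(Z) = -105 + 32 = -73)
R(114, -111) - m((-1 - 6)**2) = -191 - 1*(-73) = -191 + 73 = -118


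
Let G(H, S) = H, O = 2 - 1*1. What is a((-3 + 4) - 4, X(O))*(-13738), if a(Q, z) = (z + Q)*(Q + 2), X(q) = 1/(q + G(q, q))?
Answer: -34345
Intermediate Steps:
O = 1 (O = 2 - 1 = 1)
X(q) = 1/(2*q) (X(q) = 1/(q + q) = 1/(2*q))
a(Q, z) = (2 + Q)*(Q + z) (a(Q, z) = (Q + z)*(2 + Q) = (2 + Q)*(Q + z))
a((-3 + 4) - 4, X(O))*(-13738) = (((-3 + 4) - 4)² + 2*((-3 + 4) - 4) + 2*((½)/1) + ((-3 + 4) - 4)*((½)/1))*(-13738) = ((1 - 4)² + 2*(1 - 4) + 2*((½)*1) + (1 - 4)*((½)*1))*(-13738) = ((-3)² + 2*(-3) + 2*(½) - 3*½)*(-13738) = (9 - 6 + 1 - 3/2)*(-13738) = (5/2)*(-13738) = -34345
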